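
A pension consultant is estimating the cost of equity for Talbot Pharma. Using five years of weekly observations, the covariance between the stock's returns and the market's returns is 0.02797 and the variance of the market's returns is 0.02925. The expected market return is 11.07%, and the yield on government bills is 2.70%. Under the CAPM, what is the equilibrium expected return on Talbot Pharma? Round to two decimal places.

10.70%

β = Cov(R_i, R_m) / Var(R_m) = 0.02797 / 0.02925 = 0.9562
MRP = 11.07% − 2.70% = 8.37%
E(R) = R_f + β × MRP = 2.70% + 0.9562 × 8.37% = 10.70%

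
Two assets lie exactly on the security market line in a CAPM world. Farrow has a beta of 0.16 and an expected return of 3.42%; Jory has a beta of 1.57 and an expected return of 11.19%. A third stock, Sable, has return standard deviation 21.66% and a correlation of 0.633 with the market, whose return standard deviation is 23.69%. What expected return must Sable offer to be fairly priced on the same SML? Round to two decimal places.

MRP = (11.19% − 3.42%) / (1.57 − 0.16) = 5.5106%
R_f = 3.42% − 0.16 × 5.5106% = 2.5383%
β_Sable = ρ·σ_i/σ_m = 0.633 × 21.66 / 23.69 = 0.5788
E(R_Sable) = R_f + β × MRP = 2.5383% + 0.5788 × 5.5106% = 5.73%

5.73%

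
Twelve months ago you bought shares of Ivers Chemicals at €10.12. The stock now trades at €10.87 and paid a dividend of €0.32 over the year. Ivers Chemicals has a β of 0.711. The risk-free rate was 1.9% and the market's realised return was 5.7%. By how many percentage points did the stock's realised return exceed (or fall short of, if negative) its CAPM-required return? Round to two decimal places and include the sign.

Realised HPR = (P1 + D1 − P0) / P0 = (10.87 + 0.32 − 10.12) / 10.12 = 1.07 / 10.12 = 10.5731%
MRP = 5.7% − 1.9% = 3.80%
CAPM required = R_f + β·MRP = 1.9% + 0.711 × 3.8% = 4.6018%
α = realised − required = 10.5731% − 4.6018% = +5.97%

+5.97%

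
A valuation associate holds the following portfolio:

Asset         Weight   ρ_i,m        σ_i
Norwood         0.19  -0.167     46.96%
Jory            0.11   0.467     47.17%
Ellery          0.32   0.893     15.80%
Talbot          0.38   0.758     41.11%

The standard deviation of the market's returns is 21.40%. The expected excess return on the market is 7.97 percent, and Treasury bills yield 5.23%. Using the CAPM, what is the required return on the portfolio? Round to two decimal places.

β_Norwood = -0.167 × 46.96% / 21.40% = -0.3665
β_Jory = 0.467 × 47.17% / 21.40% = 1.0294
β_Ellery = 0.893 × 15.80% / 21.40% = 0.6593
β_Talbot = 0.758 × 41.11% / 21.40% = 1.4561
β_P = Σ w_i β_i = 0.19×-0.3665 + 0.11×1.0294 + 0.32×0.6593 + 0.38×1.4561 = 0.8079
E(R_P) = R_f + β_P × MRP = 5.23% + 0.8079 × 7.97% = 11.67%

11.67%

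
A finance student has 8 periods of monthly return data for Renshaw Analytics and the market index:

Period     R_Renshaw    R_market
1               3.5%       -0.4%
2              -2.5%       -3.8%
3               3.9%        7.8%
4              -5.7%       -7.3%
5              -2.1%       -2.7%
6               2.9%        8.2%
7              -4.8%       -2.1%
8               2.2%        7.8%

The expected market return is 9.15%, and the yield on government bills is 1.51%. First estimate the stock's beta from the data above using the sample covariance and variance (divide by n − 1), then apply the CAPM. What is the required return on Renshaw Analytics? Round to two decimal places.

5.58%

Mean R_i = (3.5 − 2.5 + 3.9 − 5.7 − 2.1 + 2.9 − 4.8 + 2.2) / 8 = -0.3250%
Mean R_m = (-0.4 − 3.8 + 7.8 − 7.3 − 2.7 + 8.2 − 2.1 + 7.8) / 8 = 0.9375%
Σ(R_i − R̄_i)(R_m − R̄_m) = 139.2575  ⇒  Cov = 139.2575 / 7 = 19.8939
Σ(R_m − R̄_m)² = 261.4788  ⇒  Var(R_m) = 261.4788 / 7 = 37.3541
β = Cov / Var(R_m) = 19.8939 / 37.3541 = 0.5326
MRP = 9.15% − 1.51% = 7.64%
E(R) = R_f + β × MRP = 1.51% + 0.5326 × 7.64% = 5.58%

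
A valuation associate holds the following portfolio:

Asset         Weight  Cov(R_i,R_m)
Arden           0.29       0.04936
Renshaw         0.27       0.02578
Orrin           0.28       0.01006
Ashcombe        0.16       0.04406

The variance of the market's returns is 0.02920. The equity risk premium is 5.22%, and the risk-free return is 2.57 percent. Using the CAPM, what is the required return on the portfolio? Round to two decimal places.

8.14%

β_Arden = 0.04936 / 0.02920 = 1.6904
β_Renshaw = 0.02578 / 0.02920 = 0.8829
β_Orrin = 0.01006 / 0.02920 = 0.3445
β_Ashcombe = 0.04406 / 0.02920 = 1.5089
β_P = Σ w_i β_i = 0.29×1.6904 + 0.27×0.8829 + 0.28×0.3445 + 0.16×1.5089 = 1.0665
E(R_P) = R_f + β_P × MRP = 2.57% + 1.0665 × 5.22% = 8.14%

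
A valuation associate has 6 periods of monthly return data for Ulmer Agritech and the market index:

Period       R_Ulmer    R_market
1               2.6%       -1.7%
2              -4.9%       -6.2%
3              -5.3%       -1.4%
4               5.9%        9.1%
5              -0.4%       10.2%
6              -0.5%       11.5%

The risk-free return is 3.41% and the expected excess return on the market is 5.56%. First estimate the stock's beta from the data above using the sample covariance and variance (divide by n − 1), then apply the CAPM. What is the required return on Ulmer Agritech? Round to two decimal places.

Mean R_i = (2.6 − 4.9 − 5.3 + 5.9 − 0.4 − 0.5) / 6 = -0.4333%
Mean R_m = (-1.7 − 6.2 − 1.4 + 9.1 + 10.2 + 11.5) / 6 = 3.5833%
Σ(R_i − R̄_i)(R_m − R̄_m) = 86.5567  ⇒  Cov = 86.5567 / 5 = 17.3113
Σ(R_m − R̄_m)² = 285.3483  ⇒  Var(R_m) = 285.3483 / 5 = 57.0697
β = Cov / Var(R_m) = 17.3113 / 57.0697 = 0.3033
E(R) = R_f + β × MRP = 3.41% + 0.3033 × 5.56% = 5.10%

5.10%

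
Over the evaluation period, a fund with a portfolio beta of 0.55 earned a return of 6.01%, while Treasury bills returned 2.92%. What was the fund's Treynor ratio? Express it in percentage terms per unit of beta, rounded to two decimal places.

5.62%

Treynor = (R_P − R_f) / β_P = (6.01% − 2.92%) / 0.5500 = 3.09% / 0.5500 = 5.62%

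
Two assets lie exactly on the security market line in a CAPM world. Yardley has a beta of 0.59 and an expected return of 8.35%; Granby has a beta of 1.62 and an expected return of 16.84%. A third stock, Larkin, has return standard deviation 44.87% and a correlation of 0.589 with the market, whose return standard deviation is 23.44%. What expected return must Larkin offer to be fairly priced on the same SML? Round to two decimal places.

MRP = (16.84% − 8.35%) / (1.62 − 0.59) = 8.2427%
R_f = 8.35% − 0.59 × 8.2427% = 3.4868%
β_Larkin = ρ·σ_i/σ_m = 0.589 × 44.87 / 23.44 = 1.1275
E(R_Larkin) = R_f + β × MRP = 3.4868% + 1.1275 × 8.2427% = 12.78%

12.78%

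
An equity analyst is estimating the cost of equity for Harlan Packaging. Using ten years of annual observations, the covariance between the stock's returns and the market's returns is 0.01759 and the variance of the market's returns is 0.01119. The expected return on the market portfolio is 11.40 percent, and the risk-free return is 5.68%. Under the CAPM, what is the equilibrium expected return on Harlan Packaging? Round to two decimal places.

14.67%

β = Cov(R_i, R_m) / Var(R_m) = 0.01759 / 0.01119 = 1.5719
MRP = 11.40% − 5.68% = 5.72%
E(R) = R_f + β × MRP = 5.68% + 1.5719 × 5.72% = 14.67%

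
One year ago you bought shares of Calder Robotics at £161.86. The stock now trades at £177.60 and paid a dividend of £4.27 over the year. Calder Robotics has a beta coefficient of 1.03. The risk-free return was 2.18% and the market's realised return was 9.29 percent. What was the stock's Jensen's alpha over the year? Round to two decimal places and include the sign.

+2.86%

Realised HPR = (P1 + D1 − P0) / P0 = (177.60 + 4.27 − 161.86) / 161.86 = 20.01 / 161.86 = 12.3625%
MRP = 9.29% − 2.18% = 7.11%
CAPM required = R_f + β·MRP = 2.18% + 1.03 × 7.11% = 9.5033%
α = realised − required = 12.3625% − 9.5033% = +2.86%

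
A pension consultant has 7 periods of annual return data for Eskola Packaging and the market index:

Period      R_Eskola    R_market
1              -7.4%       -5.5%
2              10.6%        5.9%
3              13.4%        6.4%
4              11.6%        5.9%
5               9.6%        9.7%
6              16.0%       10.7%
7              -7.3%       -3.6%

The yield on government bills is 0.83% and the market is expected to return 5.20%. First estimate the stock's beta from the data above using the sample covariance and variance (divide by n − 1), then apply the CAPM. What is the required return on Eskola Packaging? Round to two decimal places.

Mean R_i = (-7.4 + 10.6 + 13.4 + 11.6 + 9.6 + 16.0 − 7.3) / 7 = 6.6429%
Mean R_m = (-5.5 + 5.9 + 6.4 + 5.9 + 9.7 + 10.7 − 3.6) / 7 = 4.2143%
Σ(R_i − R̄_i)(R_m − R̄_m) = 352.0757  ⇒  Cov = 352.0757 / 6 = 58.6793
Σ(R_m − R̄_m)² = 238.0486  ⇒  Var(R_m) = 238.0486 / 6 = 39.6748
β = Cov / Var(R_m) = 58.6793 / 39.6748 = 1.4790
MRP = 5.20% − 0.83% = 4.37%
E(R) = R_f + β × MRP = 0.83% + 1.4790 × 4.37% = 7.29%

7.29%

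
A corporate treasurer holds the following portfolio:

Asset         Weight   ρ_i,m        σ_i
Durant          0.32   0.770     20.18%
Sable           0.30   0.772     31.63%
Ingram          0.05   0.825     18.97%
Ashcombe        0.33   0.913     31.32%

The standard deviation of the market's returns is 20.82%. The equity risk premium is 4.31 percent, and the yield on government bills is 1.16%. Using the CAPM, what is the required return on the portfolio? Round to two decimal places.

β_Durant = 0.770 × 20.18% / 20.82% = 0.7463
β_Sable = 0.772 × 31.63% / 20.82% = 1.1728
β_Ingram = 0.825 × 18.97% / 20.82% = 0.7517
β_Ashcombe = 0.913 × 31.32% / 20.82% = 1.3734
β_P = Σ w_i β_i = 0.32×0.7463 + 0.30×1.1728 + 0.05×0.7517 + 0.33×1.3734 = 1.0815
E(R_P) = R_f + β_P × MRP = 1.16% + 1.0815 × 4.31% = 5.82%

5.82%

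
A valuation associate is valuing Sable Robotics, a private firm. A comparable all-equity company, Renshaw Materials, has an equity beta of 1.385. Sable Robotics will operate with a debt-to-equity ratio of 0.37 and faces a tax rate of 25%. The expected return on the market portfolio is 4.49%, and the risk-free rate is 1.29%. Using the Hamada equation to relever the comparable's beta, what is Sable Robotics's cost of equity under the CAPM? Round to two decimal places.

6.95%

β_L = β_U × [1 + (1 − t)(D/E)] = 1.385 × [1 + (1 − 0.25) × 0.37]
    = 1.385 × [1 + 0.75 × 0.37] = 1.385 × 1.2775 = 1.7693
MRP = 4.49% − 1.29% = 3.20%
E(R) = R_f + β_L × MRP = 1.29% + 1.7693 × 3.20% = 6.95%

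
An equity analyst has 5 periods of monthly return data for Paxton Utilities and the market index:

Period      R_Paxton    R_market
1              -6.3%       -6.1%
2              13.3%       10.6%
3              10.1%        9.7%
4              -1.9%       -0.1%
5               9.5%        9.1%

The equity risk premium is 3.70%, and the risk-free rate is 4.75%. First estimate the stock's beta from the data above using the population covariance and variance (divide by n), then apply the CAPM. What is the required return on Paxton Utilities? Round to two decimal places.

8.97%

Mean R_i = (-6.3 + 13.3 + 10.1 − 1.9 + 9.5) / 5 = 4.9400%
Mean R_m = (-6.1 + 10.6 + 9.7 − 0.1 + 9.1) / 5 = 4.6400%
Σ(R_i − R̄_i)(R_m − R̄_m) = 249.4120  ⇒  Cov = 249.4120 / 5 = 49.8824
Σ(R_m − R̄_m)² = 218.8320  ⇒  Var(R_m) = 218.8320 / 5 = 43.7664
β = Cov / Var(R_m) = 49.8824 / 43.7664 = 1.1397
E(R) = R_f + β × MRP = 4.75% + 1.1397 × 3.70% = 8.97%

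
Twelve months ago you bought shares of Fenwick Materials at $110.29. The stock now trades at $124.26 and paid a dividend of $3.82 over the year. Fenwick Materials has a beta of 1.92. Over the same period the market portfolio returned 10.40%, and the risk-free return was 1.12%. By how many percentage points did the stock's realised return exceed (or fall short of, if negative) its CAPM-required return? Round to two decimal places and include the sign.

-2.81%

Realised HPR = (P1 + D1 − P0) / P0 = (124.26 + 3.82 − 110.29) / 110.29 = 17.79 / 110.29 = 16.1302%
MRP = 10.40% − 1.12% = 9.28%
CAPM required = R_f + β·MRP = 1.12% + 1.92 × 9.28% = 18.9376%
α = realised − required = 16.1302% − 18.9376% = -2.81%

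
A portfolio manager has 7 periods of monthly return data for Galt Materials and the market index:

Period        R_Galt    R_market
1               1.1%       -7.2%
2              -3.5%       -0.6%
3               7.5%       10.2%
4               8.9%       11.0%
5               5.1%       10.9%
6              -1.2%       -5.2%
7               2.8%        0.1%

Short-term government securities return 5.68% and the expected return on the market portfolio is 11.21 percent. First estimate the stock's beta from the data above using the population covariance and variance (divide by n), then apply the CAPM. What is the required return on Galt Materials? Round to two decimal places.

8.28%

Mean R_i = (1.1 − 3.5 + 7.5 + 8.9 + 5.1 − 1.2 + 2.8) / 7 = 2.9571%
Mean R_m = (-7.2 − 0.6 + 10.2 + 11.0 + 10.9 − 5.2 + 0.1) / 7 = 2.7429%
Σ(R_i − R̄_i)(R_m − R̄_m) = 173.9129  ⇒  Cov = 173.9129 / 7 = 24.8447
Σ(R_m − R̄_m)² = 370.4371  ⇒  Var(R_m) = 370.4371 / 7 = 52.9196
β = Cov / Var(R_m) = 24.8447 / 52.9196 = 0.4695
MRP = 11.21% − 5.68% = 5.53%
E(R) = R_f + β × MRP = 5.68% + 0.4695 × 5.53% = 8.28%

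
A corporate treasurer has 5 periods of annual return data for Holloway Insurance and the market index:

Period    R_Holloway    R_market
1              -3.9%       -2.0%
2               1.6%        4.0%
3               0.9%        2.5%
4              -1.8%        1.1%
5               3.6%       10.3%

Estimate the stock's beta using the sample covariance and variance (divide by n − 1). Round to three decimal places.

0.606

Mean R_i = (-3.9 + 1.6 + 0.9 − 1.8 + 3.6) / 5 = 0.0800%
Mean R_m = (-2.0 + 4.0 + 2.5 + 1.1 + 10.3) / 5 = 3.1800%
Σ(R_i − R̄_i)(R_m − R̄_m) = 50.2780  ⇒  Cov = 50.2780 / 4 = 12.5695
Σ(R_m − R̄_m)² = 82.9880  ⇒  Var(R_m) = 82.9880 / 4 = 20.7470
β = Cov / Var(R_m) = 12.5695 / 20.7470 = 0.6058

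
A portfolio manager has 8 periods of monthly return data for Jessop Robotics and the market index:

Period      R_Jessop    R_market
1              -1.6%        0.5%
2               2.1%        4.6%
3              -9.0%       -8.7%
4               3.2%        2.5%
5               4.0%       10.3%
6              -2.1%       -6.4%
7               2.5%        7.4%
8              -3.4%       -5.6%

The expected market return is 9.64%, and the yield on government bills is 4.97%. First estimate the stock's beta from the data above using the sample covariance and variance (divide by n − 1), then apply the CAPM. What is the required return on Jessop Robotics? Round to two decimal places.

Mean R_i = (-1.6 + 2.1 − 9.0 + 3.2 + 4.0 − 2.1 + 2.5 − 3.4) / 8 = -0.5375%
Mean R_m = (0.5 + 4.6 − 8.7 + 2.5 + 10.3 − 6.4 + 7.4 − 5.6) / 8 = 0.5750%
Σ(R_i − R̄_i)(R_m − R̄_m) = 189.8125  ⇒  Cov = 189.8125 / 7 = 27.1161
Σ(R_m − R̄_m)² = 333.8750  ⇒  Var(R_m) = 333.8750 / 7 = 47.6964
β = Cov / Var(R_m) = 27.1161 / 47.6964 = 0.5685
MRP = 9.64% − 4.97% = 4.67%
E(R) = R_f + β × MRP = 4.97% + 0.5685 × 4.67% = 7.62%

7.62%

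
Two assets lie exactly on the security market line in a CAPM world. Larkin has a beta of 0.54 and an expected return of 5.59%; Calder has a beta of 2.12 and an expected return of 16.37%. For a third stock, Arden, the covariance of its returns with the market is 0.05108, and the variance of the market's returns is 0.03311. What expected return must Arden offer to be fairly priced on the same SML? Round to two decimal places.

MRP = (16.37% − 5.59%) / (2.12 − 0.54) = 6.8228%
R_f = 5.59% − 0.54 × 6.8228% = 1.9057%
β_Arden = Cov / Var(R_m) = 0.05108 / 0.03311 = 1.5427
E(R_Arden) = R_f + β × MRP = 1.9057% + 1.5427 × 6.8228% = 12.43%

12.43%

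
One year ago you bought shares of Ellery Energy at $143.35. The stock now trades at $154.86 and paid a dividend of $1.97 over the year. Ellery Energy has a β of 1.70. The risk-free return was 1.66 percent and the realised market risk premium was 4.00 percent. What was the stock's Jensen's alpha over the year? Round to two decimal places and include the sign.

+0.94%

Realised HPR = (P1 + D1 − P0) / P0 = (154.86 + 1.97 − 143.35) / 143.35 = 13.48 / 143.35 = 9.4036%
CAPM required = R_f + β·MRP = 1.66% + 1.70 × 4.00% = 8.4600%
α = realised − required = 9.4036% − 8.4600% = +0.94%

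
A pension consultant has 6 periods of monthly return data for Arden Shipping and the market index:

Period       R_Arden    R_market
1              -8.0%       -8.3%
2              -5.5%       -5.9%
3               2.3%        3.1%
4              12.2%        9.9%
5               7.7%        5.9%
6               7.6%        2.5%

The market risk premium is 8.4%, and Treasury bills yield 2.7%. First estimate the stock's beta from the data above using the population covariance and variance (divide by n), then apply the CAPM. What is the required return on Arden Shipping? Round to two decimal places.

12.06%

Mean R_i = (-8.0 − 5.5 + 2.3 + 12.2 + 7.7 + 7.6) / 6 = 2.7167%
Mean R_m = (-8.3 − 5.9 + 3.1 + 9.9 + 5.9 + 2.5) / 6 = 1.2000%
Σ(R_i − R̄_i)(R_m − R̄_m) = 271.6300  ⇒  Cov = 271.6300 / 6 = 45.2717
Σ(R_m − R̄_m)² = 243.7400  ⇒  Var(R_m) = 243.7400 / 6 = 40.6233
β = Cov / Var(R_m) = 45.2717 / 40.6233 = 1.1144
E(R) = R_f + β × MRP = 2.7% + 1.1144 × 8.4% = 12.06%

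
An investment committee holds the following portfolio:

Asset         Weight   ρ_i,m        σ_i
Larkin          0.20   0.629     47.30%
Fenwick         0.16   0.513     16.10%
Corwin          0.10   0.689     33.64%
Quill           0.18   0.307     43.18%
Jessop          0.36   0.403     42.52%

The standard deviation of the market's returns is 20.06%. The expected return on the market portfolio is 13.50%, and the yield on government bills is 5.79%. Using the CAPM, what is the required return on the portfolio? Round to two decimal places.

12.76%

β_Larkin = 0.629 × 47.30% / 20.06% = 1.4831
β_Fenwick = 0.513 × 16.10% / 20.06% = 0.4117
β_Corwin = 0.689 × 33.64% / 20.06% = 1.1554
β_Quill = 0.307 × 43.18% / 20.06% = 0.6608
β_Jessop = 0.403 × 42.52% / 20.06% = 0.8542
β_P = Σ w_i β_i = 0.20×1.4831 + 0.16×0.4117 + 0.10×1.1554 + 0.18×0.6608 + 0.36×0.8542 = 0.9045
MRP = 13.50% − 5.79% = 7.71%
E(R_P) = R_f + β_P × MRP = 5.79% + 0.9045 × 7.71% = 12.76%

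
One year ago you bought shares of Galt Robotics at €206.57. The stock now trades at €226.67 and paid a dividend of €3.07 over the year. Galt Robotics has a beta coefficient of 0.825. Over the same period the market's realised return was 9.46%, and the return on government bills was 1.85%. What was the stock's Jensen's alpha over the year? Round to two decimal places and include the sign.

+3.09%

Realised HPR = (P1 + D1 − P0) / P0 = (226.67 + 3.07 − 206.57) / 206.57 = 23.17 / 206.57 = 11.2165%
MRP = 9.46% − 1.85% = 7.61%
CAPM required = R_f + β·MRP = 1.85% + 0.825 × 7.61% = 8.12825%
α = realised − required = 11.2165% − 8.12825% = +3.09%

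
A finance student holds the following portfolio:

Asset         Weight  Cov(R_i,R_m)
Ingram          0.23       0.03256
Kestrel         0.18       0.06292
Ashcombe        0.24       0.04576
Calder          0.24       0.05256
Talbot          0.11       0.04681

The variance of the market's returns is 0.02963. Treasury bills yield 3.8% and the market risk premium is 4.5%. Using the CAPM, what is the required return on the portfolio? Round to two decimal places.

11.02%

β_Ingram = 0.03256 / 0.02963 = 1.0989
β_Kestrel = 0.06292 / 0.02963 = 2.1235
β_Ashcombe = 0.04576 / 0.02963 = 1.5444
β_Calder = 0.05256 / 0.02963 = 1.7739
β_Talbot = 0.04681 / 0.02963 = 1.5798
β_P = Σ w_i β_i = 0.23×1.0989 + 0.18×2.1235 + 0.24×1.5444 + 0.24×1.7739 + 0.11×1.5798 = 1.6051
E(R_P) = R_f + β_P × MRP = 3.8% + 1.6051 × 4.5% = 11.02%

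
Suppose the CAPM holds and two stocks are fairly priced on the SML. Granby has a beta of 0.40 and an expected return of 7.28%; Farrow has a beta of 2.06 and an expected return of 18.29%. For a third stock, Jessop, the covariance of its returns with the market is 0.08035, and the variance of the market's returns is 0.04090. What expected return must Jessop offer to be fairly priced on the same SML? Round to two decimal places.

17.66%

MRP = (18.29% − 7.28%) / (2.06 − 0.40) = 6.6325%
R_f = 7.28% − 0.40 × 6.6325% = 4.6270%
β_Jessop = Cov / Var(R_m) = 0.08035 / 0.04090 = 1.9645
E(R_Jessop) = R_f + β × MRP = 4.6270% + 1.9645 × 6.6325% = 17.66%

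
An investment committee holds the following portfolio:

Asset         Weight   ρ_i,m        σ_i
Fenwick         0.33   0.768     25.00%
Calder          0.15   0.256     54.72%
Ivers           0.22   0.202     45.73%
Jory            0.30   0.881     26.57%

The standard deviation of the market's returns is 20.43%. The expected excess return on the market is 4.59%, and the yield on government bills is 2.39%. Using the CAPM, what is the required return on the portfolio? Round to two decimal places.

6.32%

β_Fenwick = 0.768 × 25.00% / 20.43% = 0.9398
β_Calder = 0.256 × 54.72% / 20.43% = 0.6857
β_Ivers = 0.202 × 45.73% / 20.43% = 0.4522
β_Jory = 0.881 × 26.57% / 20.43% = 1.1458
β_P = Σ w_i β_i = 0.33×0.9398 + 0.15×0.6857 + 0.22×0.4522 + 0.30×1.1458 = 0.8562
E(R_P) = R_f + β_P × MRP = 2.39% + 0.8562 × 4.59% = 6.32%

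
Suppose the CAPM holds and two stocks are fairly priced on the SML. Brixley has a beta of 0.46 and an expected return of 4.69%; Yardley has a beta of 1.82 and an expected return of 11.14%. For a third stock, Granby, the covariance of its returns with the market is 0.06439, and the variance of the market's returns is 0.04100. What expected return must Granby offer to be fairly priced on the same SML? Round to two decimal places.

MRP = (11.14% − 4.69%) / (1.82 − 0.46) = 4.7426%
R_f = 4.69% − 0.46 × 4.7426% = 2.5084%
β_Granby = Cov / Var(R_m) = 0.06439 / 0.04100 = 1.5705
E(R_Granby) = R_f + β × MRP = 2.5084% + 1.5705 × 4.7426% = 9.96%

9.96%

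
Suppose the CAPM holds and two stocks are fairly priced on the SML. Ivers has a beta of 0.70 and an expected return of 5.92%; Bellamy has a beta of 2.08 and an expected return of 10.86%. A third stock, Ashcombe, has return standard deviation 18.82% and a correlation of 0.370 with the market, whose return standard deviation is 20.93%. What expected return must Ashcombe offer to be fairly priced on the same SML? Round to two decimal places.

4.61%

MRP = (10.86% − 5.92%) / (2.08 − 0.70) = 3.5797%
R_f = 5.92% − 0.70 × 3.5797% = 3.4142%
β_Ashcombe = ρ·σ_i/σ_m = 0.370 × 18.82 / 20.93 = 0.3327
E(R_Ashcombe) = R_f + β × MRP = 3.4142% + 0.3327 × 3.5797% = 4.61%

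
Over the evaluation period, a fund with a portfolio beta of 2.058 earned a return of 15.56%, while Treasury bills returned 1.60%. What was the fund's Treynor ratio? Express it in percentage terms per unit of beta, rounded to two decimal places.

Treynor = (R_P − R_f) / β_P = (15.56% − 1.60%) / 2.0580 = 13.96% / 2.0580 = 6.78%

6.78%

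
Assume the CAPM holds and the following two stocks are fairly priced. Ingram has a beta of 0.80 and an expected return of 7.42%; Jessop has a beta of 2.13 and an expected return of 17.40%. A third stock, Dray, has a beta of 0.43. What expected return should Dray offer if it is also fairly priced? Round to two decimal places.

MRP (SML slope) = (17.40% − 7.42%) / (2.13 − 0.80) = 9.98% / 1.33 = 7.5038%
R_f (intercept) = 7.42% − 0.80 × 7.5038% = 1.4170%
E(R_Dray) = R_f + β × MRP = 1.4170% + 0.43 × 7.5038% = 4.64%

4.64%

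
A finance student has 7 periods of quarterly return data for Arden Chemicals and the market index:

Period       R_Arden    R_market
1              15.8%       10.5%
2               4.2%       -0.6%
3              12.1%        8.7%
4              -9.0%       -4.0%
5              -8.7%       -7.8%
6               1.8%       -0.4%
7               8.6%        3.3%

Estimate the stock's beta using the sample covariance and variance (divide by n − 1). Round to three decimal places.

1.403

Mean R_i = (15.8 + 4.2 + 12.1 − 9.0 − 8.7 + 1.8 + 8.6) / 7 = 3.5429%
Mean R_m = (10.5 − 0.6 + 8.7 − 4.0 − 7.8 − 0.4 + 3.3) / 7 = 1.3857%
Σ(R_i − R̄_i)(R_m − R̄_m) = 365.8043  ⇒  Cov = 365.8043 / 6 = 60.9674
Σ(R_m − R̄_m)² = 260.7486  ⇒  Var(R_m) = 260.7486 / 6 = 43.4581
β = Cov / Var(R_m) = 60.9674 / 43.4581 = 1.4029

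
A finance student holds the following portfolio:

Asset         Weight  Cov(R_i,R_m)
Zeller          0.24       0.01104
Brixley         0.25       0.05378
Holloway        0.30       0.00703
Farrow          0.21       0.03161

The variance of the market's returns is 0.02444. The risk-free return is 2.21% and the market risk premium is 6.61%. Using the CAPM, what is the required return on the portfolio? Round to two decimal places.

β_Zeller = 0.01104 / 0.02444 = 0.4517
β_Brixley = 0.05378 / 0.02444 = 2.2005
β_Holloway = 0.00703 / 0.02444 = 0.2876
β_Farrow = 0.03161 / 0.02444 = 1.2934
β_P = Σ w_i β_i = 0.24×0.4517 + 0.25×2.2005 + 0.30×0.2876 + 0.21×1.2934 = 1.0164
E(R_P) = R_f + β_P × MRP = 2.21% + 1.0164 × 6.61% = 8.93%

8.93%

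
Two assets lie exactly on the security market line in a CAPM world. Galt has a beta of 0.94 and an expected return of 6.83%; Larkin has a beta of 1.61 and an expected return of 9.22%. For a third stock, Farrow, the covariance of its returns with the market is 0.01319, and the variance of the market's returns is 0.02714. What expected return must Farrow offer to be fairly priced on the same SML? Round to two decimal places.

MRP = (9.22% − 6.83%) / (1.61 − 0.94) = 3.5672%
R_f = 6.83% − 0.94 × 3.5672% = 3.4768%
β_Farrow = Cov / Var(R_m) = 0.01319 / 0.02714 = 0.4860
E(R_Farrow) = R_f + β × MRP = 3.4768% + 0.4860 × 3.5672% = 5.21%

5.21%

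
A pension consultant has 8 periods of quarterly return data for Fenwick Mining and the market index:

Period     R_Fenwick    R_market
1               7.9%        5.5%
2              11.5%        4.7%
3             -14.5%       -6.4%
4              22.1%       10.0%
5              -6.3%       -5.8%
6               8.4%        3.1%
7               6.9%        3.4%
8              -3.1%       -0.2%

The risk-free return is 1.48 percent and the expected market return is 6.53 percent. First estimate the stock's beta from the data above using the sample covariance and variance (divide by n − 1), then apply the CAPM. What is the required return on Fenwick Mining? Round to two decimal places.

11.44%

Mean R_i = (7.9 + 11.5 − 14.5 + 22.1 − 6.3 + 8.4 + 6.9 − 3.1) / 8 = 4.1125%
Mean R_m = (5.5 + 4.7 − 6.4 + 10.0 − 5.8 + 3.1 + 3.4 − 0.2) / 8 = 1.7875%
Σ(R_i − R̄_i)(R_m − R̄_m) = 439.1513  ⇒  Cov = 439.1513 / 7 = 62.7359
Σ(R_m − R̄_m)² = 222.5888  ⇒  Var(R_m) = 222.5888 / 7 = 31.7984
β = Cov / Var(R_m) = 62.7359 / 31.7984 = 1.9729
MRP = 6.53% − 1.48% = 5.05%
E(R) = R_f + β × MRP = 1.48% + 1.9729 × 5.05% = 11.44%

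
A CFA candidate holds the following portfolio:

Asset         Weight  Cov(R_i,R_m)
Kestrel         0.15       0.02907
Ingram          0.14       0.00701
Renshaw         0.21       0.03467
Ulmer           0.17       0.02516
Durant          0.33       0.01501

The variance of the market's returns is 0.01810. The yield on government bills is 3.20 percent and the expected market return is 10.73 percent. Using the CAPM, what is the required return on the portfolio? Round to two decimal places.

12.29%

β_Kestrel = 0.02907 / 0.01810 = 1.6061
β_Ingram = 0.00701 / 0.01810 = 0.3873
β_Renshaw = 0.03467 / 0.01810 = 1.9155
β_Ulmer = 0.02516 / 0.01810 = 1.3901
β_Durant = 0.01501 / 0.01810 = 0.8293
β_P = Σ w_i β_i = 0.15×1.6061 + 0.14×0.3873 + 0.21×1.9155 + 0.17×1.3901 + 0.33×0.8293 = 1.2074
MRP = 10.73% − 3.20% = 7.53%
E(R_P) = R_f + β_P × MRP = 3.20% + 1.2074 × 7.53% = 12.29%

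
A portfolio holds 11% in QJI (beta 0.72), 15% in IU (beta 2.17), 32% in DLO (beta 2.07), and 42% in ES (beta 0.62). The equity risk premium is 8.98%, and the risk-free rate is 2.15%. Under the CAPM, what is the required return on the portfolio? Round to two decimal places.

β_P = Σ w_i β_i = 0.11×0.72 + 0.15×2.17 + 0.32×2.07 + 0.42×0.62 = 1.3275
E(R_P) = R_f + β_P × MRP = 2.15% + 1.3275 × 8.98% = 14.07%

14.07%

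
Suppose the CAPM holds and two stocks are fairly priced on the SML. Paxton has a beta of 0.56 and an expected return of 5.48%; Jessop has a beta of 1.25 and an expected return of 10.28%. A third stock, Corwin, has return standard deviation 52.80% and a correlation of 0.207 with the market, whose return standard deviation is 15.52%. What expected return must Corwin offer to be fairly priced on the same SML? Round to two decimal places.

MRP = (10.28% − 5.48%) / (1.25 − 0.56) = 6.9565%
R_f = 5.48% − 0.56 × 6.9565% = 1.5844%
β_Corwin = ρ·σ_i/σ_m = 0.207 × 52.80 / 15.52 = 0.7042
E(R_Corwin) = R_f + β × MRP = 1.5844% + 0.7042 × 6.9565% = 6.48%

6.48%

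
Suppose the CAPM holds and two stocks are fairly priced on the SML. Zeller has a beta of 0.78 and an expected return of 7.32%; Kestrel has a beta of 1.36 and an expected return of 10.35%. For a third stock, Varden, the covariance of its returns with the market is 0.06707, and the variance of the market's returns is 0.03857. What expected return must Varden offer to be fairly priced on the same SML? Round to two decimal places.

MRP = (10.35% − 7.32%) / (1.36 − 0.78) = 5.2241%
R_f = 7.32% − 0.78 × 5.2241% = 3.2452%
β_Varden = Cov / Var(R_m) = 0.06707 / 0.03857 = 1.7389
E(R_Varden) = R_f + β × MRP = 3.2452% + 1.7389 × 5.2241% = 12.33%

12.33%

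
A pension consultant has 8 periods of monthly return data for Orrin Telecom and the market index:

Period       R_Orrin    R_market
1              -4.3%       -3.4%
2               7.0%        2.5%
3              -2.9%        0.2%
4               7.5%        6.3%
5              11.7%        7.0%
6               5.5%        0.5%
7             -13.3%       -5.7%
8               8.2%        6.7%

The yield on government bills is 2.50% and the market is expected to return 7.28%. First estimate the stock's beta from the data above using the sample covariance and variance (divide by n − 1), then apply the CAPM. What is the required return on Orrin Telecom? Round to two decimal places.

10.30%

Mean R_i = (-4.3 + 7.0 − 2.9 + 7.5 + 11.7 + 5.5 − 13.3 + 8.2) / 8 = 2.4250%
Mean R_m = (-3.4 + 2.5 + 0.2 + 6.3 + 7.0 + 0.5 − 5.7 + 6.7) / 8 = 1.7625%
Σ(R_i − R̄_i)(R_m − R̄_m) = 259.9975  ⇒  Cov = 259.9975 / 7 = 37.1425
Σ(R_m − R̄_m)² = 159.3188  ⇒  Var(R_m) = 159.3188 / 7 = 22.7598
β = Cov / Var(R_m) = 37.1425 / 22.7598 = 1.6319
MRP = 7.28% − 2.50% = 4.78%
E(R) = R_f + β × MRP = 2.50% + 1.6319 × 4.78% = 10.30%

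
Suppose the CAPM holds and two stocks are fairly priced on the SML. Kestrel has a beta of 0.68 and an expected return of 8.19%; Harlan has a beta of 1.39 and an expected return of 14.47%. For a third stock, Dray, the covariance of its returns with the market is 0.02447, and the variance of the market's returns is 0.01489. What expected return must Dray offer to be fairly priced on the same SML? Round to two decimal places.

MRP = (14.47% − 8.19%) / (1.39 − 0.68) = 8.8451%
R_f = 8.19% − 0.68 × 8.8451% = 2.1753%
β_Dray = Cov / Var(R_m) = 0.02447 / 0.01489 = 1.6434
E(R_Dray) = R_f + β × MRP = 2.1753% + 1.6434 × 8.8451% = 16.71%

16.71%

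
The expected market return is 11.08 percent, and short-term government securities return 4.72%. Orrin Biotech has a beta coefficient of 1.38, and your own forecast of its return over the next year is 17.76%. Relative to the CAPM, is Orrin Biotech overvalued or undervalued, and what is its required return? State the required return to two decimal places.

Undervalued; required return 13.50%

MRP = 11.08% − 4.72% = 6.36%
Required return = R_f + β·MRP = 4.72% + 1.38 × 6.36% = 13.50%
Forecast 17.76% > required 13.50% → the stock plots above the SML → undervalued.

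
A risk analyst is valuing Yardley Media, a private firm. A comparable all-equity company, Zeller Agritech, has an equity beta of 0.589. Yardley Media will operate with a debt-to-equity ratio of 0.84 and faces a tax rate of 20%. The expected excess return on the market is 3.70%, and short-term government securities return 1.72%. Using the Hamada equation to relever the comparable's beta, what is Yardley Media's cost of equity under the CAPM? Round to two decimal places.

β_L = β_U × [1 + (1 − t)(D/E)] = 0.589 × [1 + (1 − 0.20) × 0.84]
    = 0.589 × [1 + 0.80 × 0.84] = 0.589 × 1.6720 = 0.9848
E(R) = R_f + β_L × MRP = 1.72% + 0.9848 × 3.70% = 5.36%

5.36%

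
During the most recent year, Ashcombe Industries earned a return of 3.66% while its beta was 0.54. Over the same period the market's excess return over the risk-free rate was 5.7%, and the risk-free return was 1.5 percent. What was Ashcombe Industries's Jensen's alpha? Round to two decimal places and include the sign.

-0.92%

CAPM benchmark = R_f + β(R_m − R_f) = 1.5% + 0.54 × 5.7% = 4.5780%
α = actual − benchmark = 3.66% − 4.5780% = -0.92%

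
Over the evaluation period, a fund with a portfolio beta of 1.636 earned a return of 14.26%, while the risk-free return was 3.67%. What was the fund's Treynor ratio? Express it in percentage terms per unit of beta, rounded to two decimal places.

Treynor = (R_P − R_f) / β_P = (14.26% − 3.67%) / 1.6360 = 10.59% / 1.6360 = 6.47%

6.47%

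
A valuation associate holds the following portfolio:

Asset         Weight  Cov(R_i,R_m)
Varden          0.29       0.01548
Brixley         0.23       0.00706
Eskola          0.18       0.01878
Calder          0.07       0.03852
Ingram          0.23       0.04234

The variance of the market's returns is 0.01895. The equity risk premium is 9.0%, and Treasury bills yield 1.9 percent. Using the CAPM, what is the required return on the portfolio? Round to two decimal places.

12.31%

β_Varden = 0.01548 / 0.01895 = 0.8169
β_Brixley = 0.00706 / 0.01895 = 0.3726
β_Eskola = 0.01878 / 0.01895 = 0.9910
β_Calder = 0.03852 / 0.01895 = 2.0327
β_Ingram = 0.04234 / 0.01895 = 2.2343
β_P = Σ w_i β_i = 0.29×0.8169 + 0.23×0.3726 + 0.18×0.9910 + 0.07×2.0327 + 0.23×2.2343 = 1.1572
E(R_P) = R_f + β_P × MRP = 1.9% + 1.1572 × 9.0% = 12.31%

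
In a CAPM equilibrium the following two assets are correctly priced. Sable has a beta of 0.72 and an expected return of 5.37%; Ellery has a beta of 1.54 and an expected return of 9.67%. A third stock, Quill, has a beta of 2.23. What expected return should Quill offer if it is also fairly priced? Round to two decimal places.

13.29%

MRP (SML slope) = (9.67% − 5.37%) / (1.54 − 0.72) = 4.30% / 0.82 = 5.2439%
R_f (intercept) = 5.37% − 0.72 × 5.2439% = 1.5944%
E(R_Quill) = R_f + β × MRP = 1.5944% + 2.23 × 5.2439% = 13.29%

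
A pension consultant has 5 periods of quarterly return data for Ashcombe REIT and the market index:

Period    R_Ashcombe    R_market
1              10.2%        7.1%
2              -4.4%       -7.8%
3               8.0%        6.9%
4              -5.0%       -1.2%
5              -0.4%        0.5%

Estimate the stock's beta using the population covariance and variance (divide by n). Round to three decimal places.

Mean R_i = (10.2 − 4.4 + 8.0 − 5.0 − 0.4) / 5 = 1.6800%
Mean R_m = (7.1 − 7.8 + 6.9 − 1.2 + 0.5) / 5 = 1.1000%
Σ(R_i − R̄_i)(R_m − R̄_m) = 158.5000  ⇒  Cov = 158.5000 / 5 = 31.7000
Σ(R_m − R̄_m)² = 154.5000  ⇒  Var(R_m) = 154.5000 / 5 = 30.9000
β = Cov / Var(R_m) = 31.7000 / 30.9000 = 1.0259

1.026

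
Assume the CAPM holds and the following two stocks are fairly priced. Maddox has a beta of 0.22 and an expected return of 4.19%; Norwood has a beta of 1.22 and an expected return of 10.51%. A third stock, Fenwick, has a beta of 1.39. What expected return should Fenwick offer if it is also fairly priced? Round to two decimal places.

MRP (SML slope) = (10.51% − 4.19%) / (1.22 − 0.22) = 6.32% / 1.00 = 6.3200%
R_f (intercept) = 4.19% − 0.22 × 6.3200% = 2.7996%
E(R_Fenwick) = R_f + β × MRP = 2.7996% + 1.39 × 6.3200% = 11.58%

11.58%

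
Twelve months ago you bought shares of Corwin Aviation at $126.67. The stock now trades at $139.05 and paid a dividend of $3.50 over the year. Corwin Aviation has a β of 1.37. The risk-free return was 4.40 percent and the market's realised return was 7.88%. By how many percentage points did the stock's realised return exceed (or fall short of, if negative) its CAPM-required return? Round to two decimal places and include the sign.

Realised HPR = (P1 + D1 − P0) / P0 = (139.05 + 3.50 − 126.67) / 126.67 = 15.88 / 126.67 = 12.5365%
MRP = 7.88% − 4.40% = 3.48%
CAPM required = R_f + β·MRP = 4.40% + 1.37 × 3.48% = 9.1676%
α = realised − required = 12.5365% − 9.1676% = +3.37%

+3.37%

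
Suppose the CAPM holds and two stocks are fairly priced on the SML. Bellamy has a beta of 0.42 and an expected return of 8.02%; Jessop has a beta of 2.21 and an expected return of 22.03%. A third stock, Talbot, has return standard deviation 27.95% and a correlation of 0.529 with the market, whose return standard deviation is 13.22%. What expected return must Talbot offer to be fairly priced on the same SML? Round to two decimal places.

MRP = (22.03% − 8.02%) / (2.21 − 0.42) = 7.8268%
R_f = 8.02% − 0.42 × 7.8268% = 4.7327%
β_Talbot = ρ·σ_i/σ_m = 0.529 × 27.95 / 13.22 = 1.1184
E(R_Talbot) = R_f + β × MRP = 4.7327% + 1.1184 × 7.8268% = 13.49%

13.49%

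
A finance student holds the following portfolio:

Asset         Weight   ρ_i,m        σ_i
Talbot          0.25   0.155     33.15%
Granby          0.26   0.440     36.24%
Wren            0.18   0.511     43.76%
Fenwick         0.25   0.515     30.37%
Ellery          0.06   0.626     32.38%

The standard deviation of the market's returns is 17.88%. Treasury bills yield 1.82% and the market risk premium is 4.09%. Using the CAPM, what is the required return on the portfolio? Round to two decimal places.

5.16%

β_Talbot = 0.155 × 33.15% / 17.88% = 0.2874
β_Granby = 0.440 × 36.24% / 17.88% = 0.8918
β_Wren = 0.511 × 43.76% / 17.88% = 1.2506
β_Fenwick = 0.515 × 30.37% / 17.88% = 0.8748
β_Ellery = 0.626 × 32.38% / 17.88% = 1.1337
β_P = Σ w_i β_i = 0.25×0.2874 + 0.26×0.8918 + 0.18×1.2506 + 0.25×0.8748 + 0.06×1.1337 = 0.8155
E(R_P) = R_f + β_P × MRP = 1.82% + 0.8155 × 4.09% = 5.16%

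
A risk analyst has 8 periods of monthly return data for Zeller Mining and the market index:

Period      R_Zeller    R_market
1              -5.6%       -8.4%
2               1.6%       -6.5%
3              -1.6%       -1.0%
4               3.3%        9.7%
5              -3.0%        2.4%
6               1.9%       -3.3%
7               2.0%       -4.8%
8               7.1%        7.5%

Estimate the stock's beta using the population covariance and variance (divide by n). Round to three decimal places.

Mean R_i = (-5.6 + 1.6 − 1.6 + 3.3 − 3.0 + 1.9 + 2.0 + 7.1) / 8 = 0.7125%
Mean R_m = (-8.4 − 6.5 − 1.0 + 9.7 + 2.4 − 3.3 − 4.8 + 7.5) / 8 = -0.5500%
Σ(R_i − R̄_i)(R_m − R̄_m) = 103.5650  ⇒  Cov = 103.5650 / 8 = 12.9456
Σ(R_m − R̄_m)² = 301.4200  ⇒  Var(R_m) = 301.4200 / 8 = 37.6775
β = Cov / Var(R_m) = 12.9456 / 37.6775 = 0.3436

0.344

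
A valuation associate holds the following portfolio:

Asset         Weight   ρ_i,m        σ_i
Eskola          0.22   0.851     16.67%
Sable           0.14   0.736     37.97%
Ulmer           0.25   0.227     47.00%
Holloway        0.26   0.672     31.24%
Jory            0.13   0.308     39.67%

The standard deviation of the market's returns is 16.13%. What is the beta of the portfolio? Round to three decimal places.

1.038

β_Eskola = 0.851 × 16.67% / 16.13% = 0.8795
β_Sable = 0.736 × 37.97% / 16.13% = 1.7325
β_Ulmer = 0.227 × 47.00% / 16.13% = 0.6614
β_Holloway = 0.672 × 31.24% / 16.13% = 1.3015
β_Jory = 0.308 × 39.67% / 16.13% = 0.7575
β_P = Σ w_i β_i = 0.22×0.8795 + 0.14×1.7325 + 0.25×0.6614 + 0.26×1.3015 + 0.13×0.7575 = 1.0383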